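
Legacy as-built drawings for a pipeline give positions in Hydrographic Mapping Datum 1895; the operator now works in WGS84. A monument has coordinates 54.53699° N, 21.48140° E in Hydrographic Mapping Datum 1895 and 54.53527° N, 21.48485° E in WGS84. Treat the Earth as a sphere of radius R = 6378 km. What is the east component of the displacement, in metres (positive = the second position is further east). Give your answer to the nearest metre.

ΔE = 223 m

Δφ = 54.53527° − 54.53699° = -0.00172°; Δλ = 21.48485° − 21.48140° = +0.00345°.
1° along a meridian = πR/180 = 111317 m.
ΔN = Δφ × 111317 = -191.5 m; ΔE = Δλ × 111317 × cos(54.53699°) = +0.00345 × 111317 × 0.580177 = 222.8 m.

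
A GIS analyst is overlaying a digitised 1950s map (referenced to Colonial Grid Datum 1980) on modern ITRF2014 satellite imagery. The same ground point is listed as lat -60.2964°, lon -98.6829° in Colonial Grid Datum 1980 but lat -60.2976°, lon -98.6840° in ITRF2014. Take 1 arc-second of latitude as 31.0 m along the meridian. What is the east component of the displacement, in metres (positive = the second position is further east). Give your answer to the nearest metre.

ΔE = -61 m

Δφ = -60.2976° − -60.2964° = -0.0012°; Δλ = -98.6840° − -98.6829° = -0.0011°.
1° of latitude = 3600 × 31.00 = 111600 m.
ΔN = Δφ × 111600 = -133.9 m; ΔE = Δλ × 111600 × cos(-60.2964°) = -0.0011 × 111600 × 0.495513 = -60.8 m.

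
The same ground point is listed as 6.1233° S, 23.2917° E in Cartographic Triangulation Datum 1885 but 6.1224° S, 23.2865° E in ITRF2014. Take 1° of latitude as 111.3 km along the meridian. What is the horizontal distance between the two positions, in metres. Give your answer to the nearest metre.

Δφ = -6.1224° − -6.1233° = +0.0009°; Δλ = 23.2865° − 23.2917° = -0.0052°.
ΔN = Δφ × 111300 = 100.2 m; ΔE = Δλ × 111300 × cos(-6.1233°) = -0.0052 × 111300 × 0.994295 = -575.5 m.
Distance = √(ΔE² + ΔN²) = √((-575.5)² + 100.2²) = 584.1 m.

584 m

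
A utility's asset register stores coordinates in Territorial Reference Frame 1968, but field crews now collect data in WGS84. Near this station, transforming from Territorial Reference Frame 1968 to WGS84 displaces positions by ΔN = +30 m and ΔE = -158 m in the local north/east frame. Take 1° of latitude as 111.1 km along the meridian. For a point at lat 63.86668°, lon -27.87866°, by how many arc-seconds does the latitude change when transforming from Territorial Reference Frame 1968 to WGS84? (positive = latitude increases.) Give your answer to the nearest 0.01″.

1° of latitude = 111.1 km, so Δφ = 30.0 / 111100 = 0.0002700° = 0.972″.

Δφ = 0.97″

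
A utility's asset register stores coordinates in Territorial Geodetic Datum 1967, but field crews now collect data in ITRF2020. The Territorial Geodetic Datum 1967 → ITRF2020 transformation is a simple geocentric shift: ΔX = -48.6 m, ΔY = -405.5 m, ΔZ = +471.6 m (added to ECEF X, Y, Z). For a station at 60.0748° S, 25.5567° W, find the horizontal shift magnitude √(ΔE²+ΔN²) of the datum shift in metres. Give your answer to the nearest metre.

The local east axis at (φ, λ) is (−sin λ, cos λ, 0), so ΔE = −sin(-25.5567°)·(-48.6) + cos(-25.5567°)·(-405.5) = -386.79 m.
The local north axis is (−sin φ cos λ, −sin φ sin λ, cos φ), giving ΔN = -37.999 + 151.612 + 235.267 = 348.88 m.
Horizontal magnitude = √(ΔE² + ΔN²) = √((-386.79)² + 348.88²) = 520.89 m.

521 m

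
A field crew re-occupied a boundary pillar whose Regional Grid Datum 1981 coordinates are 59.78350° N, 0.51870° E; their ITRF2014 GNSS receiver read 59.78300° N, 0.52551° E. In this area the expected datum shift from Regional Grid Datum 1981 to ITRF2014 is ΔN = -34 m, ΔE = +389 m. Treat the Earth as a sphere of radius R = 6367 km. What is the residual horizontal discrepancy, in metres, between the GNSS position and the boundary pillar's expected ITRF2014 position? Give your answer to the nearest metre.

Observed coordinate differences: Δφ = -0.00050°, Δλ = +0.00681°.
Converting to metres (1° lat = 111125 m, cos φ = 0.503269): observed ΔN = -55.6 m, observed ΔE = 380.9 m.
Subtracting the expected shift leaves a residual of -55.6 − (-34) = -21.6 m north and 380.9 − (389) = -8.1 m east.
Residual distance = √((-21.6)² + (-8.1)²) = 23.0 m.

23 m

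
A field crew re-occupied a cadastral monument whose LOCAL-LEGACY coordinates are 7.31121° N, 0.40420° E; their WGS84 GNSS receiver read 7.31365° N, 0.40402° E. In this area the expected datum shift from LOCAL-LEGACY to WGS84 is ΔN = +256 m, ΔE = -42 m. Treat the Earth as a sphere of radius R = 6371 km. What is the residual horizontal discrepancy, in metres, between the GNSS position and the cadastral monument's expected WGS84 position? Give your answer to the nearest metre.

Observed coordinate differences: Δφ = +0.00244°, Δλ = -0.00018°.
Converting to metres (1° lat = 111195 m, cos φ = 0.991870): observed ΔN = 271.3 m, observed ΔE = -19.9 m.
Subtracting the expected shift leaves a residual of 271.3 − (256) = 15.3 m north and -19.9 − (-42) = 22.1 m east.
Residual distance = √(15.3² + 22.1²) = 26.9 m.

27 m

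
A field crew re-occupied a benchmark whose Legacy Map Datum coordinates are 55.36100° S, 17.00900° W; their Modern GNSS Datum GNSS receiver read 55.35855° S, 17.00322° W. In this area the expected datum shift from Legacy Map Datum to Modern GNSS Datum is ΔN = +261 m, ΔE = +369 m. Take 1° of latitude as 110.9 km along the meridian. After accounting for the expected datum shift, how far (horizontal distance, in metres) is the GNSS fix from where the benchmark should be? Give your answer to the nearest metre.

12 m

Observed coordinate differences: Δφ = +0.00245°, Δλ = +0.00578°.
Converting to metres (1° lat = 110900 m, cos φ = 0.568404): observed ΔN = 271.7 m, observed ΔE = 364.3 m.
Subtracting the expected shift leaves a residual of 271.7 − (261) = 10.7 m north and 364.3 − (369) = -4.7 m east.
Residual distance = √(10.7² + (-4.7)²) = 11.7 m.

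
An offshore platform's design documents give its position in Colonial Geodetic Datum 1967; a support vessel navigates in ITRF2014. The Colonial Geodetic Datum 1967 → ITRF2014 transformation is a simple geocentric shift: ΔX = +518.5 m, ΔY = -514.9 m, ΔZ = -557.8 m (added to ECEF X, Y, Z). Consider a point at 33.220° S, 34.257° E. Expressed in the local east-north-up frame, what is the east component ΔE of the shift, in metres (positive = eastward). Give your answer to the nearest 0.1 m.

ΔE = -717.4 m

At φ = -33.220°, λ = 34.257°: sin φ = -0.547855, cos φ = 0.836573, sin λ = 0.562906, cos λ = 0.826521.
ΔE = −sin λ·ΔX + cos λ·ΔY = −(0.562906)·(518.5) + (0.826521)·(-514.9) = -717.44 m.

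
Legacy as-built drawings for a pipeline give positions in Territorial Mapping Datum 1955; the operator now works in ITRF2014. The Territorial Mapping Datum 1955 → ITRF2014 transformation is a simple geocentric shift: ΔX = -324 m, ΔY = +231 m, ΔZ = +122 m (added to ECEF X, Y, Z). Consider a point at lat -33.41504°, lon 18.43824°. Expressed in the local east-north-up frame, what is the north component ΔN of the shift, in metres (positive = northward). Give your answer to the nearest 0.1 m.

The local north axis is (−sin φ cos λ, −sin φ sin λ, cos φ), giving ΔN = -169.267 + 40.235 + 101.834 = -27.20 m.

ΔN = -27.2 m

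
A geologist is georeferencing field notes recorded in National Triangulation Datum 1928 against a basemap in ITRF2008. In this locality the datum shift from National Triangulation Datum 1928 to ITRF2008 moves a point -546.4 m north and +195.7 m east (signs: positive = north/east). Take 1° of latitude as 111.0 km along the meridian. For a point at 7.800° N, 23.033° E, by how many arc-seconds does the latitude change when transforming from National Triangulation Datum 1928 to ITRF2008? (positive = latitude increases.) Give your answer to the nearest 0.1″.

1° of latitude = 111.0 km, so Δφ = -546.4 / 111000 = -0.0049225° = -17.721″.

Δφ = -17.7″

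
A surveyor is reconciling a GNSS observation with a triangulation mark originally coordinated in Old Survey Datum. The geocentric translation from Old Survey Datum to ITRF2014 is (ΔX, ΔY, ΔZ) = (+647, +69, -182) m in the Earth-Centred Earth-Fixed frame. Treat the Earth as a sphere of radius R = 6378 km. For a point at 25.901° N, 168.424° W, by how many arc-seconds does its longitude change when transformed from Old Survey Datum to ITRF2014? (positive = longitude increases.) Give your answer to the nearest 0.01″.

sin φ = 0.436817, cos φ = 0.899550, sin λ = -0.200668, cos λ = -0.979659.
East component: ΔE = −sin λ·ΔX + cos λ·ΔY = −(-0.200668)(647) + (-0.979659)(69) = 62.24 m.
1° of latitude spans πR/180 = 111317 m; at latitude φ, 1° of longitude spans that × cos φ = 100135.3 m, so Δλ = 62.24 / 100135.3 × 3600 = 2.237″.

Δλ = 2.24″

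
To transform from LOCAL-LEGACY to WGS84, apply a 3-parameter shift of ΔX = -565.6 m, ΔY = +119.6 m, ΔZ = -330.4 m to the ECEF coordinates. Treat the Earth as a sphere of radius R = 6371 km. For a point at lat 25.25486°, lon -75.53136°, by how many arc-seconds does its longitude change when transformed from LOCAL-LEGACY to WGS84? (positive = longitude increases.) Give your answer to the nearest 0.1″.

Δλ = -18.5″

sin φ = 0.426645, cos φ = 0.904419, sin λ = -0.968285, cos λ = 0.249850.
East component: ΔE = −sin λ·ΔX + cos λ·ΔY = −(-0.968285)(-565.6) + (0.249850)(119.6) = -517.78 m.
1° of latitude spans πR/180 = 111195 m; at latitude φ, 1° of longitude spans that × cos φ = 100566.8 m, so Δλ = -517.78 / 100566.8 × 3600 = -18.535″.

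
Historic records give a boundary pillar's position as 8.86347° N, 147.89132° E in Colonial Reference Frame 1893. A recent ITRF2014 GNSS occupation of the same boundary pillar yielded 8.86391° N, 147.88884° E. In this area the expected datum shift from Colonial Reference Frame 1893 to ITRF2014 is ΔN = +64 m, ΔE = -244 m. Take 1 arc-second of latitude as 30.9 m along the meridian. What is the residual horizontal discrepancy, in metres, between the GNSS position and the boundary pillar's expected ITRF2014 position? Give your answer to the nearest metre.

32 m

Observed coordinate differences: Δφ = +0.00044°, Δλ = -0.00248°.
Converting to metres (1° lat = 111240 m, cos φ = 0.988058): observed ΔN = 48.9 m, observed ΔE = -272.6 m.
Subtracting the expected shift leaves a residual of 48.9 − (64) = -15.1 m north and -272.6 − (-244) = -28.6 m east.
Residual distance = √((-15.1)² + (-28.6)²) = 32.3 m.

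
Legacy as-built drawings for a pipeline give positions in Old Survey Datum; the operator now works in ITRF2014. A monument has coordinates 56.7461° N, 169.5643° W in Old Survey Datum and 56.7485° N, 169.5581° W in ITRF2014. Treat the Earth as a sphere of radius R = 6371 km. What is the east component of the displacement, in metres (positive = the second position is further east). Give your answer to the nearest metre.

ΔE = 378 m

Δφ = 56.7485° − 56.7461° = +0.0024°; Δλ = -169.5581° − -169.5643° = +0.0062°.
1° along a meridian = πR/180 = 111195 m.
ΔN = Δφ × 111195 = 266.9 m; ΔE = Δλ × 111195 × cos(56.7461°) = +0.0062 × 111195 × 0.548350 = 378.0 m.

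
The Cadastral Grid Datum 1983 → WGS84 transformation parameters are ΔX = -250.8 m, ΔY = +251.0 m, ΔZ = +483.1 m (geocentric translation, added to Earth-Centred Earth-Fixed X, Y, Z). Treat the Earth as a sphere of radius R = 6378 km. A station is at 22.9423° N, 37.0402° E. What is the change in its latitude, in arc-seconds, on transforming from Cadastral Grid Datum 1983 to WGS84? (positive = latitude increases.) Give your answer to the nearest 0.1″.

sin φ = 0.389804, cos φ = 0.920898, sin λ = 0.602375, cos λ = 0.798213.
North component: ΔN = −sin φ cos λ·ΔX − sin φ sin λ·ΔY + cos φ·ΔZ = −(0.389804)(0.798213)(-250.8) − (0.389804)(0.602375)(251.0) + (0.920898)(483.1) = 463.98 m.
1° of latitude spans πR/180 = 111317 m, so Δφ = 463.98 / 111317 × 3600 = 15.005″.

Δφ = 15.0″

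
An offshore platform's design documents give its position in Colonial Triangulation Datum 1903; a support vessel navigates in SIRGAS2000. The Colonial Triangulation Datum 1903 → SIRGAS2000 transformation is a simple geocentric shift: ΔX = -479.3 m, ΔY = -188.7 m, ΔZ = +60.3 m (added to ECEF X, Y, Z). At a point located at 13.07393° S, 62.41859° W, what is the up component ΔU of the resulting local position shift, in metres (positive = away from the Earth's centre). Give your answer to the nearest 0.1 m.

The local up (radial) axis is (cos φ cos λ, cos φ sin λ, sin φ), giving ΔU = -216.168 + 162.920 − 13.640 = -66.89 m.

ΔU = -66.9 m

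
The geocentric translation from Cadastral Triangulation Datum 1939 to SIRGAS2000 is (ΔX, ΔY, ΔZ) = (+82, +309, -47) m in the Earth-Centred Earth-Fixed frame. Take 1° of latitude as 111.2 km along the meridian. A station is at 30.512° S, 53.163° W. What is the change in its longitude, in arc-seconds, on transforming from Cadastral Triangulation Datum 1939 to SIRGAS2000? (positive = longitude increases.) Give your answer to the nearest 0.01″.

sin φ = -0.507719, cos φ = 0.861523, sin λ = -0.800344, cos λ = 0.599541.
East component: ΔE = −sin λ·ΔX + cos λ·ΔY = −(-0.800344)(82) + (0.599541)(309) = 250.89 m.
1° of latitude spans 111200 m; at latitude φ, 1° of longitude spans that × cos φ = 95801.3 m, so Δλ = 250.89 / 95801.3 × 3600 = 9.428″.

Δλ = 9.43″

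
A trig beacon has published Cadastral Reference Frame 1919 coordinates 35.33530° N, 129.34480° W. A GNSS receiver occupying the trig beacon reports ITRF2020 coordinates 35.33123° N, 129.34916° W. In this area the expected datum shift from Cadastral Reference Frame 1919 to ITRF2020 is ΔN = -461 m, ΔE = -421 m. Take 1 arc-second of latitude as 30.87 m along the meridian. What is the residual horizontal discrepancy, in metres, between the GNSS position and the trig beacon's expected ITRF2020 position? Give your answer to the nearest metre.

Observed coordinate differences: Δφ = -0.00407°, Δλ = -0.00436°.
Converting to metres (1° lat = 111132 m, cos φ = 0.815781): observed ΔN = -452.3 m, observed ΔE = -395.3 m.
Subtracting the expected shift leaves a residual of -452.3 − (-461) = 8.7 m north and -395.3 − (-421) = 25.7 m east.
Residual distance = √(8.7² + 25.7²) = 27.2 m.

27 m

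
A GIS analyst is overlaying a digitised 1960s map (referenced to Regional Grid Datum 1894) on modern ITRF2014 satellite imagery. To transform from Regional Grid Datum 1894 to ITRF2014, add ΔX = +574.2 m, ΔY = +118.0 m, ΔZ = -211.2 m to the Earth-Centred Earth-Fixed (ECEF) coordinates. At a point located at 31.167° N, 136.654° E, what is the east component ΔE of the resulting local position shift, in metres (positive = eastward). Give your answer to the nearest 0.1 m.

ΔE = -479.9 m

The local east axis at (φ, λ) is (−sin λ, cos λ, 0), so ΔE = −sin(136.654°)·574.2 + cos(136.654°)·118.0 = -479.94 m.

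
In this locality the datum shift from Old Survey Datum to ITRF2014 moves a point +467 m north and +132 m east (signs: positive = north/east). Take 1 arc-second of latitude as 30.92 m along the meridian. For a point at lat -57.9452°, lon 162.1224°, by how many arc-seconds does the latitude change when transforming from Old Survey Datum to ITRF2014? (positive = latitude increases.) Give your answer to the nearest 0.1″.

1″ of latitude = 30.92 m, so Δφ = 467.0 / 30.92 = 15.103″.

Δφ = 15.1″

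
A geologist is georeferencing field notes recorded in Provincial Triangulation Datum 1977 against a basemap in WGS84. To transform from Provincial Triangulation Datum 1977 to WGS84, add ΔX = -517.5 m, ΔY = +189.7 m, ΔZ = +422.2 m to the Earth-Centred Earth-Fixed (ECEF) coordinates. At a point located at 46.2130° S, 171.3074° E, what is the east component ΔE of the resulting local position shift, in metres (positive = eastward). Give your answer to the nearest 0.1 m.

The local east axis at (φ, λ) is (−sin λ, cos λ, 0), so ΔE = −sin(171.3074°)·(-517.5) + cos(171.3074°)·189.7 = -109.31 m.

ΔE = -109.3 m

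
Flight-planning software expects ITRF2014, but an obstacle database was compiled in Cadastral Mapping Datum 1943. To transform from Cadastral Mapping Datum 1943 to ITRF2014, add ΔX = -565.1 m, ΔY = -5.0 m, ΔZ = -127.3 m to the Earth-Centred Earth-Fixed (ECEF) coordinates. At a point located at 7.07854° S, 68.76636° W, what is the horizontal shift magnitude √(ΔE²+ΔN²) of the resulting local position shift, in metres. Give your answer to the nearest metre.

550 m

At φ = -7.07854°, λ = -68.76636°: sin φ = -0.123230, cos φ = 0.992378, sin λ = -0.932111, cos λ = 0.362172.
ΔE = −sin λ·ΔX + cos λ·ΔY = −(-0.932111)·(-565.1) + (0.362172)·(-5.0) = -528.55 m.
ΔN = −sin φ cos λ·ΔX − sin φ sin λ·ΔY + cos φ·ΔZ = −(-0.123230)(0.362172)(-565.1) − (-0.123230)(-0.932111)(-5.0) + (0.992378)(-127.3) = -150.98 m.
Horizontal magnitude = √(ΔE² + ΔN²) = √((-528.55)² + (-150.98)²) = 549.69 m.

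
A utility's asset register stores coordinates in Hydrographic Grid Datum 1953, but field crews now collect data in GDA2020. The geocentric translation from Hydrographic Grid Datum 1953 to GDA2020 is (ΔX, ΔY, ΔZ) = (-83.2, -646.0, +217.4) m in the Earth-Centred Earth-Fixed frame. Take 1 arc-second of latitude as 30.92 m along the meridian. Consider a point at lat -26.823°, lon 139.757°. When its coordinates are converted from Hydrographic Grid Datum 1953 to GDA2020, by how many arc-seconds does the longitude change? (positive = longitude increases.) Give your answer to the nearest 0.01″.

sin φ = -0.451236, cos φ = 0.892405, sin λ = 0.646031, cos λ = -0.763311.
East component: ΔE = −sin λ·ΔX + cos λ·ΔY = −(0.646031)(-83.2) + (-0.763311)(-646.0) = 546.85 m.
1° of latitude spans 3600 × 30.92 = 111312 m; at latitude φ, 1° of longitude spans that × cos φ = 99335.4 m, so Δλ = 546.85 / 99335.4 × 3600 = 19.818″.

Δλ = 19.82″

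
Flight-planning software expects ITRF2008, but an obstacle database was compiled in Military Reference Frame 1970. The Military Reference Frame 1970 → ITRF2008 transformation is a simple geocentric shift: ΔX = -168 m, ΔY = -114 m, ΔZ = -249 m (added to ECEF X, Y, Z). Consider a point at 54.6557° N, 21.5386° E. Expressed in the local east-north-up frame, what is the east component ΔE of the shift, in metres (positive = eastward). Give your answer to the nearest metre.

At φ = 54.6557°, λ = 21.5386°: sin φ = 0.815691, cos φ = 0.578488, sin λ = 0.367128, cos λ = 0.930170.
ΔE = −sin λ·ΔX + cos λ·ΔY = −(0.367128)·(-168) + (0.930170)·(-114) = -44.36 m.

ΔE = -44 m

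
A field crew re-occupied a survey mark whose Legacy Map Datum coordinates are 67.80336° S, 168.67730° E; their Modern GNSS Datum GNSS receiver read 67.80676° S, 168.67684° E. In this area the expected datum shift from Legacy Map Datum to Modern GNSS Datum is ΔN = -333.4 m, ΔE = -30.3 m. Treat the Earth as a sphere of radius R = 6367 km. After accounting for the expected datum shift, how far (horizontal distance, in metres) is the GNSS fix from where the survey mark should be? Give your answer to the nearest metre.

Observed coordinate differences: Δφ = -0.00340°, Δλ = -0.00046°.
Converting to metres (1° lat = 111125 m, cos φ = 0.377786): observed ΔN = -377.8 m, observed ΔE = -19.3 m.
Subtracting the expected shift leaves a residual of -377.8 − (-333.4) = -44.4 m north and -19.3 − (-30.3) = 11.0 m east.
Residual distance = √((-44.4)² + 11.0²) = 45.8 m.

46 m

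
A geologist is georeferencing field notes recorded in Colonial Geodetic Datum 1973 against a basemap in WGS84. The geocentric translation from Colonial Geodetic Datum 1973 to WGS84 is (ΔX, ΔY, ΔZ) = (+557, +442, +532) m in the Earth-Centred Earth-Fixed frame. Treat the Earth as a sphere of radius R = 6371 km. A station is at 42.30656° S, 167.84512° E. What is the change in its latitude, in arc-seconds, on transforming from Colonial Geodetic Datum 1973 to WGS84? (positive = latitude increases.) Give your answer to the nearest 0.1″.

sin φ = -0.673097, cos φ = 0.739554, sin λ = 0.210555, cos λ = -0.977582.
North component: ΔN = −sin φ cos λ·ΔX − sin φ sin λ·ΔY + cos φ·ΔZ = −(-0.673097)(-0.977582)(557) − (-0.673097)(0.210555)(442) + (0.739554)(532) = 89.57 m.
1° of latitude spans πR/180 = 111195 m, so Δφ = 89.57 / 111195 × 3600 = 2.900″.

Δφ = 2.9″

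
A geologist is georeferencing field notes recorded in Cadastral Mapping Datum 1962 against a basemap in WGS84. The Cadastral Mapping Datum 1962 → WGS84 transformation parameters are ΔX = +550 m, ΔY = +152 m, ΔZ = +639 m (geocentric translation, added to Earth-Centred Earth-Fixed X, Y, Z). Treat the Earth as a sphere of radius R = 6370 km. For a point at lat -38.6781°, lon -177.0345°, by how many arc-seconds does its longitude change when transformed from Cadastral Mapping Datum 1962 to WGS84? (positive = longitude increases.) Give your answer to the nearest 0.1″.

sin φ = -0.624944, cos φ = 0.780669, sin λ = -0.051735, cos λ = -0.998661.
East component: ΔE = −sin λ·ΔX + cos λ·ΔY = −(-0.051735)(550) + (-0.998661)(152) = -123.34 m.
1° of latitude spans πR/180 = 111177 m; at latitude φ, 1° of longitude spans that × cos φ = 86792.8 m, so Δλ = -123.34 / 86792.8 × 3600 = -5.116″.

Δλ = -5.1″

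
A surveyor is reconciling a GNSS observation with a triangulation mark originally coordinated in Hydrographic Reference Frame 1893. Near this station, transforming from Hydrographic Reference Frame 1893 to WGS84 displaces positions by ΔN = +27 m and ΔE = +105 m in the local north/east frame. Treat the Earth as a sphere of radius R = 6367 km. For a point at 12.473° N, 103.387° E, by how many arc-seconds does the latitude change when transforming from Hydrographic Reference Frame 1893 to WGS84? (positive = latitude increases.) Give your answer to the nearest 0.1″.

Δφ = 0.9″

On a sphere of radius R, 1 rad of latitude = R, so Δφ = ΔN / R = 27.0 / 6367000 = 4.2406e-06 rad = 0.875″.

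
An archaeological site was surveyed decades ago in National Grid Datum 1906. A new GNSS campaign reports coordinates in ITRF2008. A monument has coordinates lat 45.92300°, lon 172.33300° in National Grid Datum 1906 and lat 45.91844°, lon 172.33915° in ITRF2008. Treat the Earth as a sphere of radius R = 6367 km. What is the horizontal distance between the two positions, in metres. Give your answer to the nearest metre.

Δφ = 45.91844° − 45.92300° = -0.00456°; Δλ = 172.33915° − 172.33300° = +0.00615°.
1° along a meridian = πR/180 = 111125 m.
ΔN = Δφ × 111125 = -506.7 m; ΔE = Δλ × 111125 × cos(45.92300°) = +0.00615 × 111125 × 0.695624 = 475.4 m.
Distance = √(ΔE² + ΔN²) = √(475.4² + (-506.7)²) = 694.8 m.

695 m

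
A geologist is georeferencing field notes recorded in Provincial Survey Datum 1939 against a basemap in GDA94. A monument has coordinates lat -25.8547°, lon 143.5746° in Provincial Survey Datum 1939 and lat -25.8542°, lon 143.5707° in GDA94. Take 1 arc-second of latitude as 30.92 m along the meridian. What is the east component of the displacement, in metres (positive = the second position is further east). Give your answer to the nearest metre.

Δφ = -25.8542° − -25.8547° = +0.0005°; Δλ = 143.5707° − 143.5746° = -0.0039°.
1° of latitude = 3600 × 30.92 = 111312 m.
ΔN = Δφ × 111312 = 55.7 m; ΔE = Δλ × 111312 × cos(-25.8547°) = -0.0039 × 111312 × 0.899903 = -390.7 m.

ΔE = -391 m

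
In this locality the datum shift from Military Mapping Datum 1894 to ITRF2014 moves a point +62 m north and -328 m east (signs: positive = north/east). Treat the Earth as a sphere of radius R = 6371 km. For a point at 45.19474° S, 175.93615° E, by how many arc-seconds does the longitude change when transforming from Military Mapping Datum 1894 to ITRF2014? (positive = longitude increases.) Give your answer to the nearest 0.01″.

At latitude -45.19474°, cos φ = 0.704699.
One radian of longitude at latitude φ spans R cos φ, so Δλ = ΔE / (R cos φ) = -328.0 / (6371000 × 0.704699) = -7.3057e-05 rad = -15.069″.

Δλ = -15.07″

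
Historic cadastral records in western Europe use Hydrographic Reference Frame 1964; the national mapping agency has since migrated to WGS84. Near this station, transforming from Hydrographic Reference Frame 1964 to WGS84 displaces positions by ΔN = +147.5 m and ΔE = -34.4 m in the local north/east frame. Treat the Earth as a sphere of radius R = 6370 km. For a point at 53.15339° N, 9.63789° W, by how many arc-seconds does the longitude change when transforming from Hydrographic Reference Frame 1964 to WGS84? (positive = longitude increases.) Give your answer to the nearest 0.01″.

At latitude 53.15339°, cos φ = 0.599675.
One radian of longitude at latitude φ spans R cos φ, so Δλ = ΔE / (R cos φ) = -34.4 / (6370000 × 0.599675) = -9.0054e-06 rad = -1.857″.

Δλ = -1.86″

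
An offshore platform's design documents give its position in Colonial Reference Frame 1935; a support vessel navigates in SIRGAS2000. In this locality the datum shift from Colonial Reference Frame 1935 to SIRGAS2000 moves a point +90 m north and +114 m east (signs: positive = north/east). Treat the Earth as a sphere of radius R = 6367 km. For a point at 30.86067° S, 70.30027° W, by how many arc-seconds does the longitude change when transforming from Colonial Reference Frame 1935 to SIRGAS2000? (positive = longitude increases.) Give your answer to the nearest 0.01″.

At latitude -30.86067°, cos φ = 0.858417.
One radian of longitude at latitude φ spans R cos φ, so Δλ = ΔE / (R cos φ) = 114.0 / (6367000 × 0.858417) = 2.0858e-05 rad = 4.302″.

Δλ = 4.30″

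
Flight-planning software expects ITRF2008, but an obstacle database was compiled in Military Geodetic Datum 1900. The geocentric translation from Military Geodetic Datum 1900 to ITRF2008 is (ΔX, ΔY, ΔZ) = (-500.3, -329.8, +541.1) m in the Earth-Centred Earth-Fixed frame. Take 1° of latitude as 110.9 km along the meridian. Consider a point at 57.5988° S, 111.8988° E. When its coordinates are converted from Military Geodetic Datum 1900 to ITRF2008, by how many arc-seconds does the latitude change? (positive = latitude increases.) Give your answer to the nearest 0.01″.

sin φ = -0.844317, cos φ = 0.535844, sin λ = 0.927844, cos λ = -0.372968.
North component: ΔN = −sin φ cos λ·ΔX − sin φ sin λ·ΔY + cos φ·ΔZ = −(-0.844317)(-0.372968)(-500.3) − (-0.844317)(0.927844)(-329.8) + (0.535844)(541.1) = 189.13 m.
1° of latitude spans 110900 m, so Δφ = 189.13 / 110900 × 3600 = 6.139″.

Δφ = 6.14″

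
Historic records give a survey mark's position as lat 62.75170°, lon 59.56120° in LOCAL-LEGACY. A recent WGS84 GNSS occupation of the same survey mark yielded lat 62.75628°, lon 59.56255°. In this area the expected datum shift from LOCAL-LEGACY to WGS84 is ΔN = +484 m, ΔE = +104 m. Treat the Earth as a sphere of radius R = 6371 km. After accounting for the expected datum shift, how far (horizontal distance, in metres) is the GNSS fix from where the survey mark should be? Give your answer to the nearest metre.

Observed coordinate differences: Δφ = +0.00458°, Δλ = +0.00135°.
Converting to metres (1° lat = 111195 m, cos φ = 0.457848): observed ΔN = 509.3 m, observed ΔE = 68.7 m.
Subtracting the expected shift leaves a residual of 509.3 − (484) = 25.3 m north and 68.7 − (104) = -35.3 m east.
Residual distance = √(25.3² + (-35.3)²) = 43.4 m.

43 m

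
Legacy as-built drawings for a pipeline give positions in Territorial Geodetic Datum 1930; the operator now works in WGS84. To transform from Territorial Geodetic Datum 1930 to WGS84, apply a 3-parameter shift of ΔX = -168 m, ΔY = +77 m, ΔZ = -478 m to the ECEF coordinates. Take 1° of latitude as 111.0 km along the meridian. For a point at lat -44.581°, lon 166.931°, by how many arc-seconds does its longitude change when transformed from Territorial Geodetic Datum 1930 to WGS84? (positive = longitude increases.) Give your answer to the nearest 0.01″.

Δλ = -1.69″

sin φ = -0.701917, cos φ = 0.712259, sin λ = 0.226124, cos λ = -0.974098.
East component: ΔE = −sin λ·ΔX + cos λ·ΔY = −(0.226124)(-168) + (-0.974098)(77) = -37.02 m.
1° of latitude spans 111000 m; at latitude φ, 1° of longitude spans that × cos φ = 79060.7 m, so Δλ = -37.02 / 79060.7 × 3600 = -1.686″.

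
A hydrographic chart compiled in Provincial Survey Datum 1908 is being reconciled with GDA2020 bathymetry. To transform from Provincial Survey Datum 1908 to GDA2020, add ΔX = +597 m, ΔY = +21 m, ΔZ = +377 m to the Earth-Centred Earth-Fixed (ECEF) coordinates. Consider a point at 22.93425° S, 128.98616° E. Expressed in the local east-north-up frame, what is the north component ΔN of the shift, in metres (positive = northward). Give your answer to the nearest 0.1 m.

ΔN = 207.2 m

The local north axis is (−sin φ cos λ, −sin φ sin λ, cos φ), giving ΔN = -146.359 + 6.361 + 347.199 = 207.20 m.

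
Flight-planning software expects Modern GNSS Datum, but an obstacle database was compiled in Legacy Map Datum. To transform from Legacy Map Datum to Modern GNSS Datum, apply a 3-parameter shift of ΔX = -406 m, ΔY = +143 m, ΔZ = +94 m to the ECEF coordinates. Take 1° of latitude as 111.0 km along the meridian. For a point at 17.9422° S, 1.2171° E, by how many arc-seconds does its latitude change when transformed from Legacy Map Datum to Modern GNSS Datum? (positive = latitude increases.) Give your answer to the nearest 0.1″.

sin φ = -0.308057, cos φ = 0.951368, sin λ = 0.021241, cos λ = 0.999774.
North component: ΔN = −sin φ cos λ·ΔX − sin φ sin λ·ΔY + cos φ·ΔZ = −(-0.308057)(0.999774)(-406) − (-0.308057)(0.021241)(143) + (0.951368)(94) = -34.68 m.
1° of latitude spans 111000 m, so Δφ = -34.68 / 111000 × 3600 = -1.125″.

Δφ = -1.1″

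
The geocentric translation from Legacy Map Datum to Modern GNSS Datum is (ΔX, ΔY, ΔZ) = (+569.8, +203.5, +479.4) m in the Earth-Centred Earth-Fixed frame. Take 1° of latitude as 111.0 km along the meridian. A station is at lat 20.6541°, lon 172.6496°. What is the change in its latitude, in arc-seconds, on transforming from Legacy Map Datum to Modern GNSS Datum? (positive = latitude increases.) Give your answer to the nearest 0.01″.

Δφ = 20.72″

sin φ = 0.352725, cos φ = 0.935727, sin λ = 0.127937, cos λ = -0.991782.
North component: ΔN = −sin φ cos λ·ΔX − sin φ sin λ·ΔY + cos φ·ΔZ = −(0.352725)(-0.991782)(569.8) − (0.352725)(0.127937)(203.5) + (0.935727)(479.4) = 638.74 m.
1° of latitude spans 111000 m, so Δφ = 638.74 / 111000 × 3600 = 20.716″.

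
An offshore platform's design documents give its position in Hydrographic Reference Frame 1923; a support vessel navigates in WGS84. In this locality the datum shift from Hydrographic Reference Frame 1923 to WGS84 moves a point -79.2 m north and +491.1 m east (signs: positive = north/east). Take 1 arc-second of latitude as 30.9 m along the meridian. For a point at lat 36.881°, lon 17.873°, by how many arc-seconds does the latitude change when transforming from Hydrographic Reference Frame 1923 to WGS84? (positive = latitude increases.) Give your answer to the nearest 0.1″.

1″ of latitude = 30.90 m, so Δφ = -79.2 / 30.90 = -2.563″.

Δφ = -2.6″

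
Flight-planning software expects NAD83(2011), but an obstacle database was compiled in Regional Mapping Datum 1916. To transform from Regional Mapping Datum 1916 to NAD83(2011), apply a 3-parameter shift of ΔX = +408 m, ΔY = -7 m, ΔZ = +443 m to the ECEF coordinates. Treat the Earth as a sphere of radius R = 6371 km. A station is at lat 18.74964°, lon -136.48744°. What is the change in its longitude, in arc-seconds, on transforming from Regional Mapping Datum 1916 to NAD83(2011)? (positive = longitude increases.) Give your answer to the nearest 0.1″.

sin φ = 0.321434, cos φ = 0.946932, sin λ = -0.688514, cos λ = -0.725223.
East component: ΔE = −sin λ·ΔX + cos λ·ΔY = −(-0.688514)(408) + (-0.725223)(-7) = 285.99 m.
1° of latitude spans πR/180 = 111195 m; at latitude φ, 1° of longitude spans that × cos φ = 105294.1 m, so Δλ = 285.99 / 105294.1 × 3600 = 9.778″.

Δλ = 9.8″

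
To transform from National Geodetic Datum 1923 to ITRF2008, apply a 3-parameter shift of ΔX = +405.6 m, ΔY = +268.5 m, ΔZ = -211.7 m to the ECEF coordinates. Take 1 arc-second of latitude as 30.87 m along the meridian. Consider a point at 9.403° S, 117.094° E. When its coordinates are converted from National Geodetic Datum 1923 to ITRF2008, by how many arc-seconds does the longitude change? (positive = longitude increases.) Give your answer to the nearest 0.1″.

sin φ = -0.163378, cos φ = 0.986564, sin λ = 0.890261, cos λ = -0.455452.
East component: ΔE = −sin λ·ΔX + cos λ·ΔY = −(0.890261)(405.6) + (-0.455452)(268.5) = -483.38 m.
1° of latitude spans 3600 × 30.87 = 111132 m; at latitude φ, 1° of longitude spans that × cos φ = 109638.8 m, so Δλ = -483.38 / 109638.8 × 3600 = -15.872″.

Δλ = -15.9″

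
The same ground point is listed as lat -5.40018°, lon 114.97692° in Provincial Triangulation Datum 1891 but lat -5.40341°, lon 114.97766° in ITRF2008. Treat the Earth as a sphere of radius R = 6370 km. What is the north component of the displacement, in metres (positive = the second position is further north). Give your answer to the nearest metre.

ΔN = -359 m

Δφ = -5.40341° − -5.40018° = -0.00323°; Δλ = 114.97766° − 114.97692° = +0.00074°.
1° along a meridian = πR/180 = 111177 m.
ΔN = Δφ × 111177 = -359.1 m; ΔE = Δλ × 111177 × cos(-5.40018°) = +0.00074 × 111177 × 0.995562 = 81.9 m.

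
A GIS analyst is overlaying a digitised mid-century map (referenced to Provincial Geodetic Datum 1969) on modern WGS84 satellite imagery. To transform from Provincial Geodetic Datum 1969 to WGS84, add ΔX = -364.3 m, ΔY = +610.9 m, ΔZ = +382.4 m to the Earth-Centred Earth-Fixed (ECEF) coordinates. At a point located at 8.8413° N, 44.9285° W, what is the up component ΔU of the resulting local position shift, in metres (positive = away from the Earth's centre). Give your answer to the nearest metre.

The local up (radial) axis is (cos φ cos λ, cos φ sin λ, sin φ), giving ΔU = -254.856 − 426.306 + 58.774 = -622.39 m.

ΔU = -622 m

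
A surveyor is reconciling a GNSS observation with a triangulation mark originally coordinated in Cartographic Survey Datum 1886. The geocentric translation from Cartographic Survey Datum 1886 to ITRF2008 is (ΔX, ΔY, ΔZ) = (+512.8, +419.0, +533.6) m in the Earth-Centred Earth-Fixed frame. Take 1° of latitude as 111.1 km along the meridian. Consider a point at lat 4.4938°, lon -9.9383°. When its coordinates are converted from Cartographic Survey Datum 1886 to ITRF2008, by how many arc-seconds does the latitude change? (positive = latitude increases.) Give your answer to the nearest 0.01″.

sin φ = 0.078351, cos φ = 0.996926, sin λ = -0.172588, cos λ = 0.984994.
North component: ΔN = −sin φ cos λ·ΔX − sin φ sin λ·ΔY + cos φ·ΔZ = −(0.078351)(0.984994)(512.8) − (0.078351)(-0.172588)(419.0) + (0.996926)(533.6) = 498.05 m.
1° of latitude spans 111100 m, so Δφ = 498.05 / 111100 × 3600 = 16.138″.

Δφ = 16.14″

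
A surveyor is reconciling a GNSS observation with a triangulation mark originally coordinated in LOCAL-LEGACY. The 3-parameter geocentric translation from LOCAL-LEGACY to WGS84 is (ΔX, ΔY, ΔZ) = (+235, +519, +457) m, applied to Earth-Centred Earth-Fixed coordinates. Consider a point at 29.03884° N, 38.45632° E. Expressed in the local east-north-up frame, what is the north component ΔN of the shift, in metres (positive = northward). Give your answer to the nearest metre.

ΔN = 154 m

At φ = 29.03884°, λ = 38.45632°: sin φ = 0.485402, cos φ = 0.874291, sin λ = 0.621918, cos λ = 0.783083.
ΔN = −sin φ cos λ·ΔX − sin φ sin λ·ΔY + cos φ·ΔZ = −(0.485402)(0.783083)(235) − (0.485402)(0.621918)(519) + (0.874291)(457) = 153.55 m.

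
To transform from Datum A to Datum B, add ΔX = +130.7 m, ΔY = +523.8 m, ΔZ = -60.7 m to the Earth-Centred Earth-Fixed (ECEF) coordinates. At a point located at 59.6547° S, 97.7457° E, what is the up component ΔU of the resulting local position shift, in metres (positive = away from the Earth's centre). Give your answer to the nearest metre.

The local up (radial) axis is (cos φ cos λ, cos φ sin λ, sin φ), giving ΔU = -8.899 + 262.215 + 52.384 = 305.70 m.

ΔU = 306 m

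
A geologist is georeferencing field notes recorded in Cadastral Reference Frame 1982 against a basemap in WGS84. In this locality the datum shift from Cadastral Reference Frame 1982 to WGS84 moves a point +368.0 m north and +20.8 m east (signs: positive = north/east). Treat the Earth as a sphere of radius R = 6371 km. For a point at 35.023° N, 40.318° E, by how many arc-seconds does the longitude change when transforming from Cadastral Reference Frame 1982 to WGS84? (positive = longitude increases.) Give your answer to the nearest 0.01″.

At latitude 35.023°, cos φ = 0.818922.
One radian of longitude at latitude φ spans R cos φ, so Δλ = ΔE / (R cos φ) = 20.8 / (6371000 × 0.818922) = 3.9867e-06 rad = 0.822″.

Δλ = 0.82″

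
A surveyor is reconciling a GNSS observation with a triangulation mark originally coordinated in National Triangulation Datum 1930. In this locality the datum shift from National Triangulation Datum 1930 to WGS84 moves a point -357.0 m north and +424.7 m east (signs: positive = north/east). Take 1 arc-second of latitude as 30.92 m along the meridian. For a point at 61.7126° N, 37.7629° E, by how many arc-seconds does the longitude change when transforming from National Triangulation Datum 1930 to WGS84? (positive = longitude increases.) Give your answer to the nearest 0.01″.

At latitude 61.7126°, cos φ = 0.473895.
1″ of longitude at this latitude = 30.92 × cos φ = 14.6528 m, so Δλ = 424.7 / 14.6528 = 28.984″.

Δλ = 28.98″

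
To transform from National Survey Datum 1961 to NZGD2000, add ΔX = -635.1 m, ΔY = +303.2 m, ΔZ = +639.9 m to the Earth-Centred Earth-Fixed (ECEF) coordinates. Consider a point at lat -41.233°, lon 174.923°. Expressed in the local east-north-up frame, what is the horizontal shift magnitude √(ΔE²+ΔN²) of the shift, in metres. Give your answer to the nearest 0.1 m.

948.3 m

The local east axis at (φ, λ) is (−sin λ, cos λ, 0), so ΔE = −sin(174.923°)·(-635.1) + cos(174.923°)·303.2 = -245.81 m.
The local north axis is (−sin φ cos λ, −sin φ sin λ, cos φ), giving ΔN = 416.966 + 17.685 + 481.227 = 915.88 m.
Horizontal magnitude = √(ΔE² + ΔN²) = √((-245.81)² + 915.88²) = 948.29 m.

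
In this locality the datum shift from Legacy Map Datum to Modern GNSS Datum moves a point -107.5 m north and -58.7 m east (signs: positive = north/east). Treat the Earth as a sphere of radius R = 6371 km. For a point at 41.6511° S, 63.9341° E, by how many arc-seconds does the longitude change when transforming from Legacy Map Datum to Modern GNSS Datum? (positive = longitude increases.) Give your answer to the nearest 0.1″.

Δλ = -2.5″

At latitude -41.6511°, cos φ = 0.747206.
One radian of longitude at latitude φ spans R cos φ, so Δλ = ΔE / (R cos φ) = -58.7 / (6371000 × 0.747206) = -1.2331e-05 rad = -2.543″.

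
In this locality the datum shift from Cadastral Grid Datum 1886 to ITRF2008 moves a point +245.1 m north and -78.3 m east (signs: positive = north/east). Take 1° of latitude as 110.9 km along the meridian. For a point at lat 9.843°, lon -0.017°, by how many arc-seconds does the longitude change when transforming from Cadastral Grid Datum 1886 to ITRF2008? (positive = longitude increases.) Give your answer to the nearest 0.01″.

At latitude 9.843°, cos φ = 0.985280.
1° of longitude at this latitude = 110.9 × cos φ = 109.27 km, so Δλ = -78.3 / 109267.5 = -0.0007166° = -2.580″.

Δλ = -2.58″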